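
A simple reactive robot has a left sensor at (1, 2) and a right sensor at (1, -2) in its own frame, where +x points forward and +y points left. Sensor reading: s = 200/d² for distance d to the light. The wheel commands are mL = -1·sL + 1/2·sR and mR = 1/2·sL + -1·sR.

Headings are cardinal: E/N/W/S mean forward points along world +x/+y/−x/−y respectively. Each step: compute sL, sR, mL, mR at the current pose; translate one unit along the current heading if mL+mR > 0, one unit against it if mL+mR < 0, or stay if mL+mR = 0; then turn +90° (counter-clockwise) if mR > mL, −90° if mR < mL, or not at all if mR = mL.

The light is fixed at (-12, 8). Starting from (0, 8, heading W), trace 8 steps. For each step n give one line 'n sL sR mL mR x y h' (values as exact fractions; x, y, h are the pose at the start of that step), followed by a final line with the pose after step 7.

0 8/5 8/5 -4/5 -4/5 0 8 W
1 50/37 50/37 -25/37 -25/37 1 8 W
2 200/173 200/173 -100/173 -100/173 2 8 W
3 1 1 -1/2 -1/2 3 8 W
4 200/229 200/229 -100/229 -100/229 4 8 W
5 10/13 10/13 -5/13 -5/13 5 8 W
6 200/293 200/293 -100/293 -100/293 6 8 W
7 25/41 25/41 -25/82 -25/82 7 8 W
final 8 8 W

n=0: pose=(0,8,W); sL=8/5, sR=8/5; mL=-4/5, mR=-4/5; mL+mR=-8/5 → advance -1; mR−mL=0 → turn +0·90°
n=1: pose=(1,8,W); sL=50/37, sR=50/37; mL=-25/37, mR=-25/37; mL+mR=-50/37 → advance -1; mR−mL=0 → turn +0·90°
n=2: pose=(2,8,W); sL=200/173, sR=200/173; mL=-100/173, mR=-100/173; mL+mR=-200/173 → advance -1; mR−mL=0 → turn +0·90°
n=3: pose=(3,8,W); sL=1, sR=1; mL=-1/2, mR=-1/2; mL+mR=-1 → advance -1; mR−mL=0 → turn +0·90°
n=4: pose=(4,8,W); sL=200/229, sR=200/229; mL=-100/229, mR=-100/229; mL+mR=-200/229 → advance -1; mR−mL=0 → turn +0·90°
n=5: pose=(5,8,W); sL=10/13, sR=10/13; mL=-5/13, mR=-5/13; mL+mR=-10/13 → advance -1; mR−mL=0 → turn +0·90°
n=6: pose=(6,8,W); sL=200/293, sR=200/293; mL=-100/293, mR=-100/293; mL+mR=-200/293 → advance -1; mR−mL=0 → turn +0·90°
n=7: pose=(7,8,W); sL=25/41, sR=25/41; mL=-25/82, mR=-25/82; mL+mR=-25/41 → advance -1; mR−mL=0 → turn +0·90°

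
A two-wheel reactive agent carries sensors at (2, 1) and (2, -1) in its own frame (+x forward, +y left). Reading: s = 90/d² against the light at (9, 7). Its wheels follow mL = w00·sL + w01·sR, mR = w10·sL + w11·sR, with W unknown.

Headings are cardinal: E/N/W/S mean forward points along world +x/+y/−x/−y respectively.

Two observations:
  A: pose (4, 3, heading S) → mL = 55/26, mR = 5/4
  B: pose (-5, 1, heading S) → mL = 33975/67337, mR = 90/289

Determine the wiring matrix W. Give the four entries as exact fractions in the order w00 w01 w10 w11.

1/2 1 0 1

obs A: pose=(4,3,S) → sL=45/26, sR=5/4, mL=55/26, mR=5/4
obs B: pose=(-5,1,S) → sL=90/233, sR=90/289, mL=33975/67337, mR=90/289
sensor matrix S = [[45/26, 5/4], [90/233, 90/289]]; det S = 98325/1750762
solve [mL_A; mL_B] = S·[w00; w01] and [mR_A; mR_B] = S·[w10; w11]:
  w00 = 1/2, w01 = 1, w10 = 0, w11 = 1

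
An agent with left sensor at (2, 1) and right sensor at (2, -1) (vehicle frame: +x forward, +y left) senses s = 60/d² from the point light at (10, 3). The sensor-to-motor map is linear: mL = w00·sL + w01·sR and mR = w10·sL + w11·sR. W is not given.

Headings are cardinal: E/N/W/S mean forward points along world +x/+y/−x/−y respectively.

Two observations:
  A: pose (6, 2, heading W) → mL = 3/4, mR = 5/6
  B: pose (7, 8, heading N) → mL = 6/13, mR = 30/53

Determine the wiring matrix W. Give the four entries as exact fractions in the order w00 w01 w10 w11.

obs A: pose=(6,2,W) → sL=3/2, sR=5/3, mL=3/4, mR=5/6
obs B: pose=(7,8,N) → sL=12/13, sR=60/53, mL=6/13, mR=30/53
sensor matrix S = [[3/2, 5/3], [12/13, 60/53]]; det S = 110/689
solve [mL_A; mL_B] = S·[w00; w01] and [mR_A; mR_B] = S·[w10; w11]:
  w00 = 1/2, w01 = 0, w10 = 0, w11 = 1/2

1/2 0 0 1/2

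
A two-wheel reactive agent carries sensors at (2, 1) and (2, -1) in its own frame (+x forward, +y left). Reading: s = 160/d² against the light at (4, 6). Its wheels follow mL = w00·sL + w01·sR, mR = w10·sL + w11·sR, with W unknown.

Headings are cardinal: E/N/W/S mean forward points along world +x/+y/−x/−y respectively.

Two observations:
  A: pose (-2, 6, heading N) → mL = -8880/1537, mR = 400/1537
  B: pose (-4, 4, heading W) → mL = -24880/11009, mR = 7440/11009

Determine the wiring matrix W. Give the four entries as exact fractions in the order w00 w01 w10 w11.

obs A: pose=(-2,6,N) → sL=160/53, sR=160/29, mL=-8880/1537, mR=400/1537
obs B: pose=(-4,4,W) → sL=160/109, sR=160/101, mL=-24880/11009, mR=7440/11009
sensor matrix S = [[160/53, 160/29], [160/109, 160/101]]; det S = -56115200/16920833
solve [mL_A; mL_B] = S·[w00; w01] and [mR_A; mR_B] = S·[w10; w11]:
  w00 = -1, w01 = -1/2, w10 = 1, w11 = -1/2

-1 -1/2 1 -1/2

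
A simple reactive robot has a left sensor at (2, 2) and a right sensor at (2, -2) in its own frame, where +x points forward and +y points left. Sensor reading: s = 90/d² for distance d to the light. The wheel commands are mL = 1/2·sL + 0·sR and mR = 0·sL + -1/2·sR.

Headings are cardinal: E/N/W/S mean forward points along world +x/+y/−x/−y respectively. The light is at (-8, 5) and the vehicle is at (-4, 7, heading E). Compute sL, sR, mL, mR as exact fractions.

left sensor world pos  = (-2, 9); dL² = 52
right sensor world pos = (-2, 5); dR² = 36
sL = 90/52 = 45/26
sR = 90/36 = 5/2
mL = 1/2·sL + 0·sR = 45/52
mR = 0·sL + -1/2·sR = -5/4

45/26 5/2 45/52 -5/4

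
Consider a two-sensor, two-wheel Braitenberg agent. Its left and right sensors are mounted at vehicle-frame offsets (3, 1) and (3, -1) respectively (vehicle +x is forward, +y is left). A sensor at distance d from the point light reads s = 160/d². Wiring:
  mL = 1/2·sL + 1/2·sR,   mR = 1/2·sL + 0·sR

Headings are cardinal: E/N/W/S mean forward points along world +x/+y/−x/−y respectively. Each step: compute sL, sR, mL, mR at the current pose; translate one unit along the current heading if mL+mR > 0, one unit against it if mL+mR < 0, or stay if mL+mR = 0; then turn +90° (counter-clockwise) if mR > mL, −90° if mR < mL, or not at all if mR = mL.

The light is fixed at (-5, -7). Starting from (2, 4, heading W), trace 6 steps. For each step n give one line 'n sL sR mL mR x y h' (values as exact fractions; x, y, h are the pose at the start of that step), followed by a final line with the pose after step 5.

0 40/29 1 69/58 20/29 2 4 W
1 160/221 32/49 7456/10829 80/221 1 4 N
2 16/25 80/101 1808/2525 8/25 1 5 E
3 32/29 160/117 4192/3393 16/29 2 5 S
4 40/29 1 69/58 20/29 2 4 W
5 160/221 32/49 7456/10829 80/221 1 4 N
final 1 5 E

n=0: pose=(2,4,W); sL=40/29, sR=1; mL=69/58, mR=20/29; mL+mR=109/58 → advance +1; mR−mL=-1/2 → turn -1·90°
n=1: pose=(1,4,N); sL=160/221, sR=32/49; mL=7456/10829, mR=80/221; mL+mR=11376/10829 → advance +1; mR−mL=-16/49 → turn -1·90°
n=2: pose=(1,5,E); sL=16/25, sR=80/101; mL=1808/2525, mR=8/25; mL+mR=2616/2525 → advance +1; mR−mL=-40/101 → turn -1·90°
n=3: pose=(2,5,S); sL=32/29, sR=160/117; mL=4192/3393, mR=16/29; mL+mR=6064/3393 → advance +1; mR−mL=-80/117 → turn -1·90°
n=4: pose=(2,4,W); sL=40/29, sR=1; mL=69/58, mR=20/29; mL+mR=109/58 → advance +1; mR−mL=-1/2 → turn -1·90°
n=5: pose=(1,4,N); sL=160/221, sR=32/49; mL=7456/10829, mR=80/221; mL+mR=11376/10829 → advance +1; mR−mL=-16/49 → turn -1·90°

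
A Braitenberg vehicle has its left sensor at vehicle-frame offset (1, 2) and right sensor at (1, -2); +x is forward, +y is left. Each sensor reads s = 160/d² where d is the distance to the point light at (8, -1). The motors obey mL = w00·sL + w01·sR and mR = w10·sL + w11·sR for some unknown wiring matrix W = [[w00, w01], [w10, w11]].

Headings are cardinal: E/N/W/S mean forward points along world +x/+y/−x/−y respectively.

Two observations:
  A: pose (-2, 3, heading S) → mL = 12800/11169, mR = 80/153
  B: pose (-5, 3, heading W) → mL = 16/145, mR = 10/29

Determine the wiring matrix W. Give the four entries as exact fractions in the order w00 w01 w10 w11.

1 -1 0 1/2

obs A: pose=(-2,3,S) → sL=160/73, sR=160/153, mL=12800/11169, mR=80/153
obs B: pose=(-5,3,W) → sL=4/5, sR=20/29, mL=16/145, mR=10/29
sensor matrix S = [[160/73, 160/153], [4/5, 20/29]]; det S = 218624/323901
solve [mL_A; mL_B] = S·[w00; w01] and [mR_A; mR_B] = S·[w10; w11]:
  w00 = 1, w01 = -1, w10 = 0, w11 = 1/2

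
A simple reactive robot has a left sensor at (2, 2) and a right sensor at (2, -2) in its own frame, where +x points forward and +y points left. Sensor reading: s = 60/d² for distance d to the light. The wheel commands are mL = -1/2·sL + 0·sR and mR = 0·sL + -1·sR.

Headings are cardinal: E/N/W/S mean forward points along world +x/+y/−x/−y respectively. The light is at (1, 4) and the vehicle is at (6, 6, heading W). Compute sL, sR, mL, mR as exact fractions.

20/3 12/5 -10/3 -12/5

left sensor world pos  = (4, 4); dL² = 9
right sensor world pos = (4, 8); dR² = 25
sL = 60/9 = 20/3
sR = 60/25 = 12/5
mL = -1/2·sL + 0·sR = -10/3
mR = 0·sL + -1·sR = -12/5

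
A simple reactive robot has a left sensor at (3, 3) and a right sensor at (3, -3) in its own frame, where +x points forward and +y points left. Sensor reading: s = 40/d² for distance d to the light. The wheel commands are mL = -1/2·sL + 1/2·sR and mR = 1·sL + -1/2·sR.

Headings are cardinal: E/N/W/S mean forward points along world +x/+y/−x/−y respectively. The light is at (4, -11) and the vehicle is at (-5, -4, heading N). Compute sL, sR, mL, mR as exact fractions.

10/61 5/17 135/2074 35/2074

left sensor world pos  = (-8, -1); dL² = 244
right sensor world pos = (-2, -1); dR² = 136
sL = 40/244 = 10/61
sR = 40/136 = 5/17
mL = -1/2·sL + 1/2·sR = 135/2074
mR = 1·sL + -1/2·sR = 35/2074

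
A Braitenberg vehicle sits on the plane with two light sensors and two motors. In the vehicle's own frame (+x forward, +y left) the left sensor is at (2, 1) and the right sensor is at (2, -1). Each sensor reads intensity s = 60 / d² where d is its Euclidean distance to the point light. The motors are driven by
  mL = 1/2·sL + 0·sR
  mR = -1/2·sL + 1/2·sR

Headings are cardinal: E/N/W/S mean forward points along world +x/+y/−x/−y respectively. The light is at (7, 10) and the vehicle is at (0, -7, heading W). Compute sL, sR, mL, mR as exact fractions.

left sensor world pos  = (-2, -8); dL² = 405
right sensor world pos = (-2, -6); dR² = 337
sL = 60/405 = 4/27
sR = 60/337 = 60/337
mL = 1/2·sL + 0·sR = 2/27
mR = -1/2·sL + 1/2·sR = 136/9099

4/27 60/337 2/27 136/9099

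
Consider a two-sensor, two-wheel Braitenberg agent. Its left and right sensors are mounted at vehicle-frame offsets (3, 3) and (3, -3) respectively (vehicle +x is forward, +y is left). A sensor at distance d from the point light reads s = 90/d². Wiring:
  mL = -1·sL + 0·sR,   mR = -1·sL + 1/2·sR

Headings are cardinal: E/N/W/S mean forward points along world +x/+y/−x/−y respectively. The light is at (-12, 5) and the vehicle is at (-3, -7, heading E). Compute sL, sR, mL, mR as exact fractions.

2/5 10/41 -2/5 -57/205

left sensor world pos  = (0, -4); dL² = 225
right sensor world pos = (0, -10); dR² = 369
sL = 90/225 = 2/5
sR = 90/369 = 10/41
mL = -1·sL + 0·sR = -2/5
mR = -1·sL + 1/2·sR = -57/205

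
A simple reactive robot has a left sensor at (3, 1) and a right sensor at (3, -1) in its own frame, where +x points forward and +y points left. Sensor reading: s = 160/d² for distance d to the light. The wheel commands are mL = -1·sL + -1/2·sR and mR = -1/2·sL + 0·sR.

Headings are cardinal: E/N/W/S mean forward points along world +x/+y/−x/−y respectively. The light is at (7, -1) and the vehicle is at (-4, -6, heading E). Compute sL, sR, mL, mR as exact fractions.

2 8/5 -14/5 -1

left sensor world pos  = (-1, -5); dL² = 80
right sensor world pos = (-1, -7); dR² = 100
sL = 160/80 = 2
sR = 160/100 = 8/5
mL = -1·sL + -1/2·sR = -14/5
mR = -1/2·sL + 0·sR = -1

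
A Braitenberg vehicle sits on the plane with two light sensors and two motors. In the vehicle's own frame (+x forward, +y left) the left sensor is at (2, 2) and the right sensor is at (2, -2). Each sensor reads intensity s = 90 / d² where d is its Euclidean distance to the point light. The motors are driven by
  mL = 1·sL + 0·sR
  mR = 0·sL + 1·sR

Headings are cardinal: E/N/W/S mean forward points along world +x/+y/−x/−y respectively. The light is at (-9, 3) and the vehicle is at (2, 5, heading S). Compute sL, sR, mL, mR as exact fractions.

left sensor world pos  = (4, 3); dL² = 169
right sensor world pos = (0, 3); dR² = 81
sL = 90/169 = 90/169
sR = 90/81 = 10/9
mL = 1·sL + 0·sR = 90/169
mR = 0·sL + 1·sR = 10/9

90/169 10/9 90/169 10/9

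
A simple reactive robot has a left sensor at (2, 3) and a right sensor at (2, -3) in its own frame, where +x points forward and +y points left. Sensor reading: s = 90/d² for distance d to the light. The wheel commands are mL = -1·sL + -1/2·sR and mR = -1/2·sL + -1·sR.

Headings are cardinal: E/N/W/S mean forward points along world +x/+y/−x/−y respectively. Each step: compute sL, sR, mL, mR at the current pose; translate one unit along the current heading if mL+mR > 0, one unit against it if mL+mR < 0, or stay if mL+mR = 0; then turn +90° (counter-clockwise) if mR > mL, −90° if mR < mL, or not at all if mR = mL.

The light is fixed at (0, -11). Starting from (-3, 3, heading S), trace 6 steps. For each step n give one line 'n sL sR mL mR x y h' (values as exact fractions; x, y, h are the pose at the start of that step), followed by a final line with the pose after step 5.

0 5/8 1/2 -7/8 -13/16 -3 3 S
1 18/65 18/29 -1107/1885 -1431/1885 -3 4 E
2 9/17 45/109 -2727/3706 -2511/3706 -4 4 S
3 18/73 90/173 -6399/12629 -8127/12629 -4 5 E
4 9/20 9/26 -81/130 -297/520 -5 5 S
5 90/409 18/41 -7371/16769 -9207/16769 -5 6 E
final -6 6 S

n=0: pose=(-3,3,S); sL=5/8, sR=1/2; mL=-7/8, mR=-13/16; mL+mR=-27/16 → advance -1; mR−mL=1/16 → turn +1·90°
n=1: pose=(-3,4,E); sL=18/65, sR=18/29; mL=-1107/1885, mR=-1431/1885; mL+mR=-2538/1885 → advance -1; mR−mL=-324/1885 → turn -1·90°
n=2: pose=(-4,4,S); sL=9/17, sR=45/109; mL=-2727/3706, mR=-2511/3706; mL+mR=-2619/1853 → advance -1; mR−mL=108/1853 → turn +1·90°
n=3: pose=(-4,5,E); sL=18/73, sR=90/173; mL=-6399/12629, mR=-8127/12629; mL+mR=-14526/12629 → advance -1; mR−mL=-1728/12629 → turn -1·90°
n=4: pose=(-5,5,S); sL=9/20, sR=9/26; mL=-81/130, mR=-297/520; mL+mR=-621/520 → advance -1; mR−mL=27/520 → turn +1·90°
n=5: pose=(-5,6,E); sL=90/409, sR=18/41; mL=-7371/16769, mR=-9207/16769; mL+mR=-16578/16769 → advance -1; mR−mL=-1836/16769 → turn -1·90°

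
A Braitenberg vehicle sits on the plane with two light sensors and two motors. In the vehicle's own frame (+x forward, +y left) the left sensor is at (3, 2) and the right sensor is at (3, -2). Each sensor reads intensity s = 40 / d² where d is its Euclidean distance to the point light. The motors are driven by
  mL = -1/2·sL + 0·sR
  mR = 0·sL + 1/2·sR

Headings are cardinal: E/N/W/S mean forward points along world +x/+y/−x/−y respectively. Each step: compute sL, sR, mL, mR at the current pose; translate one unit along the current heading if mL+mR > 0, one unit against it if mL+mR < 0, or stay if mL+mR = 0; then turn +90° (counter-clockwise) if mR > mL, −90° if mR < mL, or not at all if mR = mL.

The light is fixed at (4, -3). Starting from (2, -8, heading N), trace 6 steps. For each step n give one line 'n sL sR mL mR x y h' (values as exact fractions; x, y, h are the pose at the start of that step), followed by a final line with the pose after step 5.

n=0: pose=(2,-8,N); sL=2, sR=10; mL=-1, mR=5; mL+mR=4 → advance +1; mR−mL=6 → turn +1·90°
n=1: pose=(2,-7,W); sL=40/61, sR=40/29; mL=-20/61, mR=20/29; mL+mR=640/1769 → advance +1; mR−mL=1800/1769 → turn +1·90°
n=2: pose=(1,-7,S); sL=4/5, sR=20/37; mL=-2/5, mR=10/37; mL+mR=-24/185 → advance -1; mR−mL=124/185 → turn +1·90°
n=3: pose=(1,-6,E); sL=40, sR=8/5; mL=-20, mR=4/5; mL+mR=-96/5 → advance -1; mR−mL=104/5 → turn +1·90°
n=4: pose=(0,-6,N); sL=10/9, sR=10; mL=-5/9, mR=5; mL+mR=40/9 → advance +1; mR−mL=50/9 → turn +1·90°
n=5: pose=(0,-5,W); sL=8/13, sR=40/49; mL=-4/13, mR=20/49; mL+mR=64/637 → advance +1; mR−mL=456/637 → turn +1·90°

0 2 10 -1 5 2 -8 N
1 40/61 40/29 -20/61 20/29 2 -7 W
2 4/5 20/37 -2/5 10/37 1 -7 S
3 40 8/5 -20 4/5 1 -6 E
4 10/9 10 -5/9 5 0 -6 N
5 8/13 40/49 -4/13 20/49 0 -5 W
final -1 -5 S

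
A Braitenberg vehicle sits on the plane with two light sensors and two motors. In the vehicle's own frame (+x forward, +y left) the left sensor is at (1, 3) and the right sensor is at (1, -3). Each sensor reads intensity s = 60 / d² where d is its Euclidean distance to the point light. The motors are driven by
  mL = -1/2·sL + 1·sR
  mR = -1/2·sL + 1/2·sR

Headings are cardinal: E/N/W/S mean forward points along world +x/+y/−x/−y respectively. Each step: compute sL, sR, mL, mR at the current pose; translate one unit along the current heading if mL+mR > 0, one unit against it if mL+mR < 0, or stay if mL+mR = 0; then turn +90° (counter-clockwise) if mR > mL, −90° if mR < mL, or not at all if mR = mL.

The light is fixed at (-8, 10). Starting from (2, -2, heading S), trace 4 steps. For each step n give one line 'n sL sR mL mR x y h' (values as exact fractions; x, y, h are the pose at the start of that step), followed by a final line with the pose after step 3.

n=0: pose=(2,-2,S); sL=30/169, sR=30/109; mL=3435/18421, mR=900/18421; mL+mR=4335/18421 → advance +1; mR−mL=-15/109 → turn -1·90°
n=1: pose=(2,-3,W); sL=60/337, sR=60/181; mL=14790/60997, mR=4680/60997; mL+mR=19470/60997 → advance +1; mR−mL=-30/181 → turn -1·90°
n=2: pose=(1,-3,N); sL=1/3, sR=5/24; mL=1/24, mR=-1/16; mL+mR=-1/48 → advance -1; mR−mL=-5/48 → turn -1·90°
n=3: pose=(1,-4,E); sL=60/221, sR=60/389; mL=1590/85969, mR=-5040/85969; mL+mR=-3450/85969 → advance -1; mR−mL=-30/389 → turn -1·90°

0 30/169 30/109 3435/18421 900/18421 2 -2 S
1 60/337 60/181 14790/60997 4680/60997 2 -3 W
2 1/3 5/24 1/24 -1/16 1 -3 N
3 60/221 60/389 1590/85969 -5040/85969 1 -4 E
final 0 -4 S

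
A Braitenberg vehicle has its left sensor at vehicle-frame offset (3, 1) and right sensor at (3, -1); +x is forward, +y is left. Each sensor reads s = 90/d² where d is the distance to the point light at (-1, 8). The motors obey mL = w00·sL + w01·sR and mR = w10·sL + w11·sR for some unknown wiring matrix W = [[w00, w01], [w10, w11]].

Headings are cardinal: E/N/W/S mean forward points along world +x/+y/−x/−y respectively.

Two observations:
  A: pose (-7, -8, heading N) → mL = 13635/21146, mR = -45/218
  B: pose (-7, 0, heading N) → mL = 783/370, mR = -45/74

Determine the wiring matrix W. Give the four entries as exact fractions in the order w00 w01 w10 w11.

1 1/2 -1/2 0

obs A: pose=(-7,-8,N) → sL=45/109, sR=45/97, mL=13635/21146, mR=-45/218
obs B: pose=(-7,0,N) → sL=45/37, sR=9/5, mL=783/370, mR=-45/74
sensor matrix S = [[45/109, 45/97], [45/37, 9/5]]; det S = 69984/391201
solve [mL_A; mL_B] = S·[w00; w01] and [mR_A; mR_B] = S·[w10; w11]:
  w00 = 1, w01 = 1/2, w10 = -1/2, w11 = 0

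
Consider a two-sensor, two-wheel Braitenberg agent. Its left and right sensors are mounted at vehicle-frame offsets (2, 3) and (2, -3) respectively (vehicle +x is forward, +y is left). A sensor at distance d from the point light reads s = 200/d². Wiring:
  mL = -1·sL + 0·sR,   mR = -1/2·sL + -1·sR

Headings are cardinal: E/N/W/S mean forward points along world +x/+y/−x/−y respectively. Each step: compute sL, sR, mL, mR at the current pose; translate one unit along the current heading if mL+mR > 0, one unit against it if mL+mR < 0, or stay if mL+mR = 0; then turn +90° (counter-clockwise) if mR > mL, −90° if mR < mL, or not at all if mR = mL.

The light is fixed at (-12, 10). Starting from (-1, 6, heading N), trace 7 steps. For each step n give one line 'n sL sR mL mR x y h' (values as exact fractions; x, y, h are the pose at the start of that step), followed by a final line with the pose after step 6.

n=0: pose=(-1,6,N); sL=50/17, sR=1; mL=-50/17, mR=-42/17; mL+mR=-92/17 → advance -1; mR−mL=8/17 → turn +1·90°
n=1: pose=(-1,5,W); sL=40/29, sR=40/17; mL=-40/29, mR=-1500/493; mL+mR=-2180/493 → advance -1; mR−mL=-820/493 → turn -1·90°
n=2: pose=(0,5,N); sL=20/9, sR=100/117; mL=-20/9, mR=-230/117; mL+mR=-490/117 → advance -1; mR−mL=10/39 → turn +1·90°
n=3: pose=(0,4,W); sL=200/181, sR=200/109; mL=-200/181, mR=-47100/19729; mL+mR=-68900/19729 → advance -1; mR−mL=-25300/19729 → turn -1·90°
n=4: pose=(1,4,N); sL=50/29, sR=25/34; mL=-50/29, mR=-1575/986; mL+mR=-3275/986 → advance -1; mR−mL=125/986 → turn +1·90°
n=5: pose=(1,3,W); sL=200/221, sR=200/137; mL=-200/221, mR=-57900/30277; mL+mR=-85300/30277 → advance -1; mR−mL=-30500/30277 → turn -1·90°
n=6: pose=(2,3,N); sL=100/73, sR=100/157; mL=-100/73, mR=-15150/11461; mL+mR=-30850/11461 → advance -1; mR−mL=550/11461 → turn +1·90°

0 50/17 1 -50/17 -42/17 -1 6 N
1 40/29 40/17 -40/29 -1500/493 -1 5 W
2 20/9 100/117 -20/9 -230/117 0 5 N
3 200/181 200/109 -200/181 -47100/19729 0 4 W
4 50/29 25/34 -50/29 -1575/986 1 4 N
5 200/221 200/137 -200/221 -57900/30277 1 3 W
6 100/73 100/157 -100/73 -15150/11461 2 3 N
final 2 2 W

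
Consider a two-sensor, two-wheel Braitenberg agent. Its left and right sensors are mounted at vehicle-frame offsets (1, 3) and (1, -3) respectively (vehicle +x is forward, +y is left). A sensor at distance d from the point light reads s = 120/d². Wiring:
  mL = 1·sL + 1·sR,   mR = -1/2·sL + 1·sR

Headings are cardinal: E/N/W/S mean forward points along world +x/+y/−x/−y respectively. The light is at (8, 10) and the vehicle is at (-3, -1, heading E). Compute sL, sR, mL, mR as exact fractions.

30/41 15/37 1725/1517 60/1517

left sensor world pos  = (-2, 2); dL² = 164
right sensor world pos = (-2, -4); dR² = 296
sL = 120/164 = 30/41
sR = 120/296 = 15/37
mL = 1·sL + 1·sR = 1725/1517
mR = -1/2·sL + 1·sR = 60/1517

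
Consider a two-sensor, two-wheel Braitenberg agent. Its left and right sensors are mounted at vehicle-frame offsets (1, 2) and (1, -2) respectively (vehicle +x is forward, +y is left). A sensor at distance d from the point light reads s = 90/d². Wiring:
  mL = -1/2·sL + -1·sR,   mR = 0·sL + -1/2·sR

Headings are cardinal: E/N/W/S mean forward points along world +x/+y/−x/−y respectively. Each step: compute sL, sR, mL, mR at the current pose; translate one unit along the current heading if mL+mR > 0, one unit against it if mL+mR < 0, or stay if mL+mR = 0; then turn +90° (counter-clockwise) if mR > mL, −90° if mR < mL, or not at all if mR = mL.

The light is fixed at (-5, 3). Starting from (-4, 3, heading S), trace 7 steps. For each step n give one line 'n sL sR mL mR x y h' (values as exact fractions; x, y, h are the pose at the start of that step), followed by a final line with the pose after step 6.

n=0: pose=(-4,3,S); sL=9, sR=45; mL=-99/2, mR=-45/2; mL+mR=-72 → advance -1; mR−mL=27 → turn +1·90°
n=1: pose=(-4,4,E); sL=90/13, sR=18; mL=-279/13, mR=-9; mL+mR=-396/13 → advance -1; mR−mL=162/13 → turn +1·90°
n=2: pose=(-5,4,N); sL=45/4, sR=45/4; mL=-135/8, mR=-45/8; mL+mR=-45/2 → advance -1; mR−mL=45/4 → turn +1·90°
n=3: pose=(-5,3,W); sL=18, sR=18; mL=-27, mR=-9; mL+mR=-36 → advance -1; mR−mL=18 → turn +1·90°
n=4: pose=(-4,3,S); sL=9, sR=45; mL=-99/2, mR=-45/2; mL+mR=-72 → advance -1; mR−mL=27 → turn +1·90°
n=5: pose=(-4,4,E); sL=90/13, sR=18; mL=-279/13, mR=-9; mL+mR=-396/13 → advance -1; mR−mL=162/13 → turn +1·90°
n=6: pose=(-5,4,N); sL=45/4, sR=45/4; mL=-135/8, mR=-45/8; mL+mR=-45/2 → advance -1; mR−mL=45/4 → turn +1·90°

0 9 45 -99/2 -45/2 -4 3 S
1 90/13 18 -279/13 -9 -4 4 E
2 45/4 45/4 -135/8 -45/8 -5 4 N
3 18 18 -27 -9 -5 3 W
4 9 45 -99/2 -45/2 -4 3 S
5 90/13 18 -279/13 -9 -4 4 E
6 45/4 45/4 -135/8 -45/8 -5 4 N
final -5 3 W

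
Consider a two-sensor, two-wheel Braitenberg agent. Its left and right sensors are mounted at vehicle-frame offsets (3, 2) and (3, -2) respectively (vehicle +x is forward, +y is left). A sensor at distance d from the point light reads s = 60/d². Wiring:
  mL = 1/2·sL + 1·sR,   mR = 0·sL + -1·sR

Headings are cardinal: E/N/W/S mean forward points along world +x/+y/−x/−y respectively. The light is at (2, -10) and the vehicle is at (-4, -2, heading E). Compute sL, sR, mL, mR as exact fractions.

60/109 4/3 526/327 -4/3

left sensor world pos  = (-1, 0); dL² = 109
right sensor world pos = (-1, -4); dR² = 45
sL = 60/109 = 60/109
sR = 60/45 = 4/3
mL = 1/2·sL + 1·sR = 526/327
mR = 0·sL + -1·sR = -4/3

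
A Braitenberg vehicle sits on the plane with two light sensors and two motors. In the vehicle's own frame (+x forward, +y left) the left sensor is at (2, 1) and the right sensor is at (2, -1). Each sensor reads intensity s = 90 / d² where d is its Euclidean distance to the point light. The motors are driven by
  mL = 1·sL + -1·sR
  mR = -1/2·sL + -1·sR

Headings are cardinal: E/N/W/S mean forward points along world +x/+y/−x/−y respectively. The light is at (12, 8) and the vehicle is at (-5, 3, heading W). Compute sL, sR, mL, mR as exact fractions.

left sensor world pos  = (-7, 2); dL² = 397
right sensor world pos = (-7, 4); dR² = 377
sL = 90/397 = 90/397
sR = 90/377 = 90/377
mL = 1·sL + -1·sR = -1800/149669
mR = -1/2·sL + -1·sR = -52695/149669

90/397 90/377 -1800/149669 -52695/149669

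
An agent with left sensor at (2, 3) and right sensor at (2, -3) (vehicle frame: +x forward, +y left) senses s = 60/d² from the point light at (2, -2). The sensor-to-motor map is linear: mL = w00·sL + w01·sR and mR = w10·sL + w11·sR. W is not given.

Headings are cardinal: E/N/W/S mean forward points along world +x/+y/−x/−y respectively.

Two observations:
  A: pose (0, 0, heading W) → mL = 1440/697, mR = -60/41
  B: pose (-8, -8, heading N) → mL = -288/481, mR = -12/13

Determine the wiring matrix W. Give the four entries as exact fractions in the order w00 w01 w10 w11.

1 -1 0 -1

obs A: pose=(0,0,W) → sL=60/17, sR=60/41, mL=1440/697, mR=-60/41
obs B: pose=(-8,-8,N) → sL=12/37, sR=12/13, mL=-288/481, mR=-12/13
sensor matrix S = [[60/17, 60/41], [12/37, 12/13]]; det S = 933120/335257
solve [mL_A; mL_B] = S·[w00; w01] and [mR_A; mR_B] = S·[w10; w11]:
  w00 = 1, w01 = -1, w10 = 0, w11 = -1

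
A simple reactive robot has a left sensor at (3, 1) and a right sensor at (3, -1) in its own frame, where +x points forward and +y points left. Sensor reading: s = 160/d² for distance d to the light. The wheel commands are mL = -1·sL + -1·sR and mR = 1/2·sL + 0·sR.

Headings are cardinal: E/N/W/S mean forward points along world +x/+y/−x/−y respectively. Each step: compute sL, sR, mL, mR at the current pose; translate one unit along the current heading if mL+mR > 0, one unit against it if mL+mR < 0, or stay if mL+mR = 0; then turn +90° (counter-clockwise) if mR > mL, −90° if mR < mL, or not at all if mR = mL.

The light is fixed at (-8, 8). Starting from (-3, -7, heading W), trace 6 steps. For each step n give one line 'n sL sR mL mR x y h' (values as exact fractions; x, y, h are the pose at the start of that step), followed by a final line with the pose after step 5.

0 8/13 4/5 -92/65 4/13 -3 -7 W
1 160/373 160/349 -115520/130177 80/373 -2 -7 S
2 16/25 80/153 -4448/3825 8/25 -2 -6 E
3 160/137 160/157 -47040/21509 80/137 -3 -6 N
4 8/13 4/5 -92/65 4/13 -3 -7 W
5 160/373 160/349 -115520/130177 80/373 -2 -7 S
final -2 -6 E

n=0: pose=(-3,-7,W); sL=8/13, sR=4/5; mL=-92/65, mR=4/13; mL+mR=-72/65 → advance -1; mR−mL=112/65 → turn +1·90°
n=1: pose=(-2,-7,S); sL=160/373, sR=160/349; mL=-115520/130177, mR=80/373; mL+mR=-87600/130177 → advance -1; mR−mL=143440/130177 → turn +1·90°
n=2: pose=(-2,-6,E); sL=16/25, sR=80/153; mL=-4448/3825, mR=8/25; mL+mR=-3224/3825 → advance -1; mR−mL=5672/3825 → turn +1·90°
n=3: pose=(-3,-6,N); sL=160/137, sR=160/157; mL=-47040/21509, mR=80/137; mL+mR=-34480/21509 → advance -1; mR−mL=59600/21509 → turn +1·90°
n=4: pose=(-3,-7,W); sL=8/13, sR=4/5; mL=-92/65, mR=4/13; mL+mR=-72/65 → advance -1; mR−mL=112/65 → turn +1·90°
n=5: pose=(-2,-7,S); sL=160/373, sR=160/349; mL=-115520/130177, mR=80/373; mL+mR=-87600/130177 → advance -1; mR−mL=143440/130177 → turn +1·90°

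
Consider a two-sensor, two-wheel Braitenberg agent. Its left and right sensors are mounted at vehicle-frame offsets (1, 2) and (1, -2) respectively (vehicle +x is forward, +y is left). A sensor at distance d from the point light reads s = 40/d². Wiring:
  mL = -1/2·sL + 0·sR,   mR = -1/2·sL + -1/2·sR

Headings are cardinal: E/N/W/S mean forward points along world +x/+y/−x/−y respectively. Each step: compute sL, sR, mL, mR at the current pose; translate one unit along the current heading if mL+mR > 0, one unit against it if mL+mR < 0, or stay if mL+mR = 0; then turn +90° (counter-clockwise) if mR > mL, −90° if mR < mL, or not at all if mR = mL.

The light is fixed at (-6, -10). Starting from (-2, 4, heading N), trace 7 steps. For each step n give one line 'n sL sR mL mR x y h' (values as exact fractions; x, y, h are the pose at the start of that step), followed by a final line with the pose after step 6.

n=0: pose=(-2,4,N); sL=40/229, sR=40/261; mL=-20/229, mR=-9800/59769; mL+mR=-15020/59769 → advance -1; mR−mL=-20/261 → turn -1·90°
n=1: pose=(-2,3,E); sL=4/25, sR=20/73; mL=-2/25, mR=-396/1825; mL+mR=-542/1825 → advance -1; mR−mL=-10/73 → turn -1·90°
n=2: pose=(-3,3,S); sL=40/169, sR=8/29; mL=-20/169, mR=-1256/4901; mL+mR=-1836/4901 → advance -1; mR−mL=-4/29 → turn -1·90°
n=3: pose=(-3,4,W); sL=10/37, sR=2/13; mL=-5/37, mR=-102/481; mL+mR=-167/481 → advance -1; mR−mL=-1/13 → turn -1·90°
n=4: pose=(-2,4,N); sL=40/229, sR=40/261; mL=-20/229, mR=-9800/59769; mL+mR=-15020/59769 → advance -1; mR−mL=-20/261 → turn -1·90°
n=5: pose=(-2,3,E); sL=4/25, sR=20/73; mL=-2/25, mR=-396/1825; mL+mR=-542/1825 → advance -1; mR−mL=-10/73 → turn -1·90°
n=6: pose=(-3,3,S); sL=40/169, sR=8/29; mL=-20/169, mR=-1256/4901; mL+mR=-1836/4901 → advance -1; mR−mL=-4/29 → turn -1·90°

0 40/229 40/261 -20/229 -9800/59769 -2 4 N
1 4/25 20/73 -2/25 -396/1825 -2 3 E
2 40/169 8/29 -20/169 -1256/4901 -3 3 S
3 10/37 2/13 -5/37 -102/481 -3 4 W
4 40/229 40/261 -20/229 -9800/59769 -2 4 N
5 4/25 20/73 -2/25 -396/1825 -2 3 E
6 40/169 8/29 -20/169 -1256/4901 -3 3 S
final -3 4 W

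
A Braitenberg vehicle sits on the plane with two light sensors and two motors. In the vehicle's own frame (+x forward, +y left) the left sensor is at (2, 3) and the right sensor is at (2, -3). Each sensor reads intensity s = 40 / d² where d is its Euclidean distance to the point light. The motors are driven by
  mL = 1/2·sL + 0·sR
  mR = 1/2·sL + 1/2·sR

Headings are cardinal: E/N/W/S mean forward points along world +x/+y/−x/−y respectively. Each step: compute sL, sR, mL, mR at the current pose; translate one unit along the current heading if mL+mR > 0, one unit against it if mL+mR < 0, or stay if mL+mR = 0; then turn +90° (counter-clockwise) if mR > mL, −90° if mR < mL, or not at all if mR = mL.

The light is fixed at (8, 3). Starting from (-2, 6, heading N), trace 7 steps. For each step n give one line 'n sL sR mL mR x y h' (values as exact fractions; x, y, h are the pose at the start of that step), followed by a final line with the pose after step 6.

n=0: pose=(-2,6,N); sL=20/97, sR=20/37; mL=10/97, mR=1340/3589; mL+mR=1710/3589 → advance +1; mR−mL=10/37 → turn +1·90°
n=1: pose=(-2,7,W); sL=8/29, sR=40/193; mL=4/29, mR=1352/5597; mL+mR=2124/5597 → advance +1; mR−mL=20/193 → turn +1·90°
n=2: pose=(-3,7,S); sL=10/17, sR=1/5; mL=5/17, mR=67/170; mL+mR=117/170 → advance +1; mR−mL=1/10 → turn +1·90°
n=3: pose=(-3,6,E); sL=40/117, sR=40/81; mL=20/117, mR=440/1053; mL+mR=620/1053 → advance +1; mR−mL=20/81 → turn +1·90°
n=4: pose=(-2,6,N); sL=20/97, sR=20/37; mL=10/97, mR=1340/3589; mL+mR=1710/3589 → advance +1; mR−mL=10/37 → turn +1·90°
n=5: pose=(-2,7,W); sL=8/29, sR=40/193; mL=4/29, mR=1352/5597; mL+mR=2124/5597 → advance +1; mR−mL=20/193 → turn +1·90°
n=6: pose=(-3,7,S); sL=10/17, sR=1/5; mL=5/17, mR=67/170; mL+mR=117/170 → advance +1; mR−mL=1/10 → turn +1·90°

0 20/97 20/37 10/97 1340/3589 -2 6 N
1 8/29 40/193 4/29 1352/5597 -2 7 W
2 10/17 1/5 5/17 67/170 -3 7 S
3 40/117 40/81 20/117 440/1053 -3 6 E
4 20/97 20/37 10/97 1340/3589 -2 6 N
5 8/29 40/193 4/29 1352/5597 -2 7 W
6 10/17 1/5 5/17 67/170 -3 7 S
final -3 6 E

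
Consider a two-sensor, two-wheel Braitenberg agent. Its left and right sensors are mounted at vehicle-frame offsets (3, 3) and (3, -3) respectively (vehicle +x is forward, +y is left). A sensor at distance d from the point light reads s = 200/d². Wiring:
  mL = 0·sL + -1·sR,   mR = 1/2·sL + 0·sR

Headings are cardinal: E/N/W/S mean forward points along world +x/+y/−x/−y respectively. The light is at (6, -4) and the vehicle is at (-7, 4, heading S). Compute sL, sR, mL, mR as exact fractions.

left sensor world pos  = (-4, 1); dL² = 125
right sensor world pos = (-10, 1); dR² = 281
sL = 200/125 = 8/5
sR = 200/281 = 200/281
mL = 0·sL + -1·sR = -200/281
mR = 1/2·sL + 0·sR = 4/5

8/5 200/281 -200/281 4/5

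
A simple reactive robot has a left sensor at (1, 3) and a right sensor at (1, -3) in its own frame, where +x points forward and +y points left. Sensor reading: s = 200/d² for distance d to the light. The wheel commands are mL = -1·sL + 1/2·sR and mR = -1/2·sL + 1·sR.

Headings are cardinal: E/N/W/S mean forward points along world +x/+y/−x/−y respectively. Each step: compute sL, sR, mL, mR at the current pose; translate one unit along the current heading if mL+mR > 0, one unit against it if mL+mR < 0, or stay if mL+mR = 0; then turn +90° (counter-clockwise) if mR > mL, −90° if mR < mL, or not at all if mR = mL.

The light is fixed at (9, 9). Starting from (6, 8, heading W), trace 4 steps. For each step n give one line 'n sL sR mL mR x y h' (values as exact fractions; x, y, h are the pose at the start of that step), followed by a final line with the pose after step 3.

0 25/4 10 -5/4 55/8 6 8 W
1 40 200/53 -2020/53 -860/53 5 8 S
2 100/9 100/9 -50/9 50/9 5 9 E
3 4 100 46 98 5 9 N
final 5 10 W

n=0: pose=(6,8,W); sL=25/4, sR=10; mL=-5/4, mR=55/8; mL+mR=45/8 → advance +1; mR−mL=65/8 → turn +1·90°
n=1: pose=(5,8,S); sL=40, sR=200/53; mL=-2020/53, mR=-860/53; mL+mR=-2880/53 → advance -1; mR−mL=1160/53 → turn +1·90°
n=2: pose=(5,9,E); sL=100/9, sR=100/9; mL=-50/9, mR=50/9; mL+mR=0 → advance +0; mR−mL=100/9 → turn +1·90°
n=3: pose=(5,9,N); sL=4, sR=100; mL=46, mR=98; mL+mR=144 → advance +1; mR−mL=52 → turn +1·90°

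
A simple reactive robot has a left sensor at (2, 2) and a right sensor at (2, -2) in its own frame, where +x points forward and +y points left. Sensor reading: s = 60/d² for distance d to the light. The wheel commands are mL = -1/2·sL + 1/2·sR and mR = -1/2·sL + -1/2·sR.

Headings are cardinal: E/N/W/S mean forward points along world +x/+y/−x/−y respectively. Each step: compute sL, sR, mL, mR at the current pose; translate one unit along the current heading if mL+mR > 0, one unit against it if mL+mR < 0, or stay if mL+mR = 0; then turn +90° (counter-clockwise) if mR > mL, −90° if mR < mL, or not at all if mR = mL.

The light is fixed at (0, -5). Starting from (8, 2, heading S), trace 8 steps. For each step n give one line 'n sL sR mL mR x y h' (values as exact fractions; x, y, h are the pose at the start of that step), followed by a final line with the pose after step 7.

n=0: pose=(8,2,S); sL=12/25, sR=60/61; mL=384/1525, mR=-1116/1525; mL+mR=-12/25 → advance -1; mR−mL=-60/61 → turn -1·90°
n=1: pose=(8,3,W); sL=5/6, sR=15/34; mL=-10/51, mR=-65/102; mL+mR=-5/6 → advance -1; mR−mL=-15/34 → turn -1·90°
n=2: pose=(9,3,N); sL=60/149, sR=60/221; mL=-2160/32929, mR=-11100/32929; mL+mR=-60/149 → advance -1; mR−mL=-60/221 → turn -1·90°
n=3: pose=(9,2,E); sL=30/101, sR=30/73; mL=420/7373, mR=-2610/7373; mL+mR=-30/101 → advance -1; mR−mL=-30/73 → turn -1·90°
n=4: pose=(8,2,S); sL=12/25, sR=60/61; mL=384/1525, mR=-1116/1525; mL+mR=-12/25 → advance -1; mR−mL=-60/61 → turn -1·90°
n=5: pose=(8,3,W); sL=5/6, sR=15/34; mL=-10/51, mR=-65/102; mL+mR=-5/6 → advance -1; mR−mL=-15/34 → turn -1·90°
n=6: pose=(9,3,N); sL=60/149, sR=60/221; mL=-2160/32929, mR=-11100/32929; mL+mR=-60/149 → advance -1; mR−mL=-60/221 → turn -1·90°
n=7: pose=(9,2,E); sL=30/101, sR=30/73; mL=420/7373, mR=-2610/7373; mL+mR=-30/101 → advance -1; mR−mL=-30/73 → turn -1·90°

0 12/25 60/61 384/1525 -1116/1525 8 2 S
1 5/6 15/34 -10/51 -65/102 8 3 W
2 60/149 60/221 -2160/32929 -11100/32929 9 3 N
3 30/101 30/73 420/7373 -2610/7373 9 2 E
4 12/25 60/61 384/1525 -1116/1525 8 2 S
5 5/6 15/34 -10/51 -65/102 8 3 W
6 60/149 60/221 -2160/32929 -11100/32929 9 3 N
7 30/101 30/73 420/7373 -2610/7373 9 2 E
final 8 2 S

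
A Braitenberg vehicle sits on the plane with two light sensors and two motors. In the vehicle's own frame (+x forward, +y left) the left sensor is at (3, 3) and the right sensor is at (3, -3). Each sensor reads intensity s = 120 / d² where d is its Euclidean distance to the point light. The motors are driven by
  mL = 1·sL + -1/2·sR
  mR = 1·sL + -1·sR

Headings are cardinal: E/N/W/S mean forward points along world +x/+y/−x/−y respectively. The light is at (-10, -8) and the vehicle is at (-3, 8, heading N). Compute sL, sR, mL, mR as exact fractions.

120/377 120/461 32700/173797 10080/173797

left sensor world pos  = (-6, 11); dL² = 377
right sensor world pos = (0, 11); dR² = 461
sL = 120/377 = 120/377
sR = 120/461 = 120/461
mL = 1·sL + -1/2·sR = 32700/173797
mR = 1·sL + -1·sR = 10080/173797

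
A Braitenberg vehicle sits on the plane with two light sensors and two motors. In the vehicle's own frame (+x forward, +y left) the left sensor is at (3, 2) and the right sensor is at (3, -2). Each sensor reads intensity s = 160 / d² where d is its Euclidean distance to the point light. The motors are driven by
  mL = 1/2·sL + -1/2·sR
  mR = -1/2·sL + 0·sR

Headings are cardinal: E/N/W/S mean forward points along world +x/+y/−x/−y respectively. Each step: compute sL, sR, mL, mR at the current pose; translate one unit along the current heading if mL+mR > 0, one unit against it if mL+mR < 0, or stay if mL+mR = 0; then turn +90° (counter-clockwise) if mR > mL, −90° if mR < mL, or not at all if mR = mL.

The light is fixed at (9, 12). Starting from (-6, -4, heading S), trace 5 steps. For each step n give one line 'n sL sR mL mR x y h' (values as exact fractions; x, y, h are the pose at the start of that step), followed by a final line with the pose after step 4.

0 16/53 16/65 96/3445 -8/53 -6 -4 S
1 160/613 160/493 -9600/302209 -80/613 -6 -3 W
2 2/5 5/9 -7/90 -1/5 -5 -3 N
3 160/317 32/89 2048/28213 -80/317 -5 -4 E
4 16/53 16/65 96/3445 -8/53 -6 -4 S
final -6 -3 W

n=0: pose=(-6,-4,S); sL=16/53, sR=16/65; mL=96/3445, mR=-8/53; mL+mR=-8/65 → advance -1; mR−mL=-616/3445 → turn -1·90°
n=1: pose=(-6,-3,W); sL=160/613, sR=160/493; mL=-9600/302209, mR=-80/613; mL+mR=-80/493 → advance -1; mR−mL=-29840/302209 → turn -1·90°
n=2: pose=(-5,-3,N); sL=2/5, sR=5/9; mL=-7/90, mR=-1/5; mL+mR=-5/18 → advance -1; mR−mL=-11/90 → turn -1·90°
n=3: pose=(-5,-4,E); sL=160/317, sR=32/89; mL=2048/28213, mR=-80/317; mL+mR=-16/89 → advance -1; mR−mL=-9168/28213 → turn -1·90°
n=4: pose=(-6,-4,S); sL=16/53, sR=16/65; mL=96/3445, mR=-8/53; mL+mR=-8/65 → advance -1; mR−mL=-616/3445 → turn -1·90°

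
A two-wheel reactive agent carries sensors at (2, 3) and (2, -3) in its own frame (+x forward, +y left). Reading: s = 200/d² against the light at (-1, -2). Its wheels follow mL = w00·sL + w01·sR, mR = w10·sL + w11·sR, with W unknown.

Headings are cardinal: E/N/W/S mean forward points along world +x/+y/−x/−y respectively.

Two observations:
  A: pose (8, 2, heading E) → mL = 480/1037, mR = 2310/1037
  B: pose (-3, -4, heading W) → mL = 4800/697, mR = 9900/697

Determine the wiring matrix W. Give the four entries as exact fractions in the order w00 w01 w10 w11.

obs A: pose=(8,2,E) → sL=20/17, sR=100/61, mL=480/1037, mR=2310/1037
obs B: pose=(-3,-4,W) → sL=200/41, sR=200/17, mL=4800/697, mR=9900/697
sensor matrix S = [[20/17, 100/61], [200/41, 200/17]]; det S = 4224000/722789
solve [mL_A; mL_B] = S·[w00; w01] and [mR_A; mR_B] = S·[w10; w11]:
  w00 = -1, w01 = 1, w10 = 1/2, w11 = 1

-1 1 1/2 1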